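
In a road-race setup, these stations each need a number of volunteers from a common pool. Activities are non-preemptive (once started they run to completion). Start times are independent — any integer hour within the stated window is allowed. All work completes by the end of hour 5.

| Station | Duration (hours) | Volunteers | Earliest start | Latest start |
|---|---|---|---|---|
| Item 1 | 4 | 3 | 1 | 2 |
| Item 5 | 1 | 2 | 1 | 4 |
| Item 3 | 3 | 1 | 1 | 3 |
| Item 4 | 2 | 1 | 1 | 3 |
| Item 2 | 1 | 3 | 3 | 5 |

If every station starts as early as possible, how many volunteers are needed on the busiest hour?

7

Early-start schedule: Item 1@1, Item 5@1, Item 3@1, Item 4@1, Item 2@3.
Load per hour: hour 1: 7, hour 2: 5, hour 3: 7, hour 4: 3, hour 5: 0.
Peak is 7.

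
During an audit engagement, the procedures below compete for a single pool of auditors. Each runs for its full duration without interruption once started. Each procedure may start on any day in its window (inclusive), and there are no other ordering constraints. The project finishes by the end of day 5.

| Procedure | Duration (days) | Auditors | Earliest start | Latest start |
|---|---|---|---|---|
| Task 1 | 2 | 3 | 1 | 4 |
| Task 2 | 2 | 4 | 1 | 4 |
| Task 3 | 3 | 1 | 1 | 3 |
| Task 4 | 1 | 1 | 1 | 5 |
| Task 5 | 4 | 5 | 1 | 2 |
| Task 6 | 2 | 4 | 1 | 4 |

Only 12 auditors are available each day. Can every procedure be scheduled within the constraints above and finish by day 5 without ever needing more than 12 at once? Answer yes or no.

yes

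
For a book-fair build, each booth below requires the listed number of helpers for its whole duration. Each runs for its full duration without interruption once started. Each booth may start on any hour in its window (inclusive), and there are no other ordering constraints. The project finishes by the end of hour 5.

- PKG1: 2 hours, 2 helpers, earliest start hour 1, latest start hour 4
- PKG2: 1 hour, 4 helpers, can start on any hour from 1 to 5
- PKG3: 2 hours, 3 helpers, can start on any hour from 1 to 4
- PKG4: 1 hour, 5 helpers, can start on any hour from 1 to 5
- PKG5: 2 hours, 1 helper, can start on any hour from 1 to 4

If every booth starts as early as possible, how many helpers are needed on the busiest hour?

15

Early-start schedule: PKG1@1, PKG2@1, PKG3@1, PKG4@1, PKG5@1.
Load per hour: hour 1: 15, hour 2: 6, hour 3: 0, hour 4: 0, hour 5: 0.
Peak is 15.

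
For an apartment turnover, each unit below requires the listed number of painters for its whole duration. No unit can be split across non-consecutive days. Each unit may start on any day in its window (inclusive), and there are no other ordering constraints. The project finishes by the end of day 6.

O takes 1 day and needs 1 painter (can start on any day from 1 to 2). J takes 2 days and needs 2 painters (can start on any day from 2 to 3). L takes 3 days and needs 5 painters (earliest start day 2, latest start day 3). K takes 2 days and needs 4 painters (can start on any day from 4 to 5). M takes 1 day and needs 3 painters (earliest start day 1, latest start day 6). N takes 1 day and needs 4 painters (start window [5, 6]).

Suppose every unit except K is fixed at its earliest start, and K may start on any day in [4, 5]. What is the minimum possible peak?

K@4: d1:4  d2:7  d3:7  d4:9  d5:8  d6:0 → peak 9
K@5: d1:4  d2:7  d3:7  d4:5  d5:8  d6:4 → peak 8
Best is K@5, peak 8.

8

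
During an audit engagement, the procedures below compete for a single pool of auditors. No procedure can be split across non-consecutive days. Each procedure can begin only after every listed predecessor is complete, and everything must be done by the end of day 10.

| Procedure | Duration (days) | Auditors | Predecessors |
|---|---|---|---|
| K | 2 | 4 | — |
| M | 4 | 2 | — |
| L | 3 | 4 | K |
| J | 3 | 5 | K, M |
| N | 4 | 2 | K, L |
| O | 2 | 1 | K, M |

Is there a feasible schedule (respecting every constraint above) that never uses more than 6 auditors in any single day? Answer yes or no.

no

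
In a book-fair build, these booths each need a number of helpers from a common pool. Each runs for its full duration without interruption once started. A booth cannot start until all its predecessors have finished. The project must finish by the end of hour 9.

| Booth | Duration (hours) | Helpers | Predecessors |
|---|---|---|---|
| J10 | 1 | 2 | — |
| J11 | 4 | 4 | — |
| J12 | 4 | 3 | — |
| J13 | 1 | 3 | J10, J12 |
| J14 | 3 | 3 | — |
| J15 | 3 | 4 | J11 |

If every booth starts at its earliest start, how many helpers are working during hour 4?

At early start, hour 4 has: J11, J12.
Demand: 4 + 3 = 7.

7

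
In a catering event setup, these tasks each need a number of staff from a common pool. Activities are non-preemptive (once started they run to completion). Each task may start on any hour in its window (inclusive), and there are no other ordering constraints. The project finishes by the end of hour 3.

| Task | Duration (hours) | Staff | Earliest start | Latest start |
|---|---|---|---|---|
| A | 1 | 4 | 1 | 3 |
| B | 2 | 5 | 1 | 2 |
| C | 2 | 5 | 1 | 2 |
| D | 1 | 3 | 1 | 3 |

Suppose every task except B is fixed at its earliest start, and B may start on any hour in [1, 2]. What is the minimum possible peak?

B@1: h1:17  h2:10  h3:0 → peak 17
B@2: h1:12  h2:10  h3:5 → peak 12
Best is B@2, peak 12.

12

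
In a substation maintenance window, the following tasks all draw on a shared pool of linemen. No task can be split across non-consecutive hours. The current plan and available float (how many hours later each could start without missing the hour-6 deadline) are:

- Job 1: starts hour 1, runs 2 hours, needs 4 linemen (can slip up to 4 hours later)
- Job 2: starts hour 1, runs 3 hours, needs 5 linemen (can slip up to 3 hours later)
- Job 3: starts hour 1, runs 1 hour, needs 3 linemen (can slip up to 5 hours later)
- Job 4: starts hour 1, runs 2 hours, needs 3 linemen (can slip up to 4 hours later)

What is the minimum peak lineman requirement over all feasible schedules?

Early-start (Job 1@1, Job 2@1, Job 3@1, Job 4@1) gives peak 15: h1:15  h2:12  h3:5  h4:0  h5:0  h6:0.
Shift Job 2→3, Job 3→6.
Schedule Job 1@1, Job 2@3, Job 3@6, Job 4@1: h1:7  h2:7  h3:5  h4:5  h5:5  h6:3 — peak 7.

7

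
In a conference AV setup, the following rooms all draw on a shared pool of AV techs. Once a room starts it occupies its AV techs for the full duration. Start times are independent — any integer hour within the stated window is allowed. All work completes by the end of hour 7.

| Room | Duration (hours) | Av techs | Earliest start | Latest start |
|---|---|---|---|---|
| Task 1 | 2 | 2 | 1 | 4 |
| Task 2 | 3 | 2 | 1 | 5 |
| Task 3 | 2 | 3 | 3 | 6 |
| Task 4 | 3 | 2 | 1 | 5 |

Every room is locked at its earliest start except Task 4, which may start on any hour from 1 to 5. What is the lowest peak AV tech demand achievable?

5

Task 4@1: h1:6  h2:6  h3:7  h4:3  h5:0  h6:0  h7:0 → peak 7
Task 4@2: h1:4  h2:6  h3:7  h4:5  h5:0  h6:0  h7:0 → peak 7
Task 4@3: h1:4  h2:4  h3:7  h4:5  h5:2  h6:0  h7:0 → peak 7
Task 4@4: h1:4  h2:4  h3:5  h4:5  h5:2  h6:2  h7:0 → peak 5
Task 4@5: h1:4  h2:4  h3:5  h4:3  h5:2  h6:2  h7:2 → peak 5
Best is Task 4@4, peak 5.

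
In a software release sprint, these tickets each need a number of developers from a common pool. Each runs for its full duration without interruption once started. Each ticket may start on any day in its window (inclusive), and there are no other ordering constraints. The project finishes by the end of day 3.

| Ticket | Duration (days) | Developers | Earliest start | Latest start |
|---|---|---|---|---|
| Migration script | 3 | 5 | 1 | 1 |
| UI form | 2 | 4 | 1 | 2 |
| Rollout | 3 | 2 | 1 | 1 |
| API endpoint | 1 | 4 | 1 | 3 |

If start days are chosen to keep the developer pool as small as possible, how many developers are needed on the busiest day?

Early-start (Migration script@1, UI form@1, Rollout@1, API endpoint@1) gives peak 15: d1:15  d2:11  d3:7.
Shift API endpoint→3.
Schedule Migration script@1, UI form@1, Rollout@1, API endpoint@3: d1:11  d2:11  d3:11 — peak 11.
Total developer-days = 33 over 3 days ⇒ peak ≥ ⌈33/3⌉ = 11, so 11 is optimal.

11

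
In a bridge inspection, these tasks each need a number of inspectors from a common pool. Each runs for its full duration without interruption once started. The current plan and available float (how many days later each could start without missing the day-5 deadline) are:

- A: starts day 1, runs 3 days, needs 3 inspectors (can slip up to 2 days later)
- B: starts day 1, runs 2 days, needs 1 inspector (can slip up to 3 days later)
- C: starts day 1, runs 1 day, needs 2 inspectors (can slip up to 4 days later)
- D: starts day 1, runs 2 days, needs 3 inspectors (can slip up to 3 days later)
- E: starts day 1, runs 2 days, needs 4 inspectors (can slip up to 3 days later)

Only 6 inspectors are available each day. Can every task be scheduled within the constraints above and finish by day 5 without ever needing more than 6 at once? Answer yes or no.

yes

Schedule A@1, B@3, C@3, D@1, E@4: d1:6  d2:6  d3:6  d4:5  d5:4 — peak 6 ≤ 6.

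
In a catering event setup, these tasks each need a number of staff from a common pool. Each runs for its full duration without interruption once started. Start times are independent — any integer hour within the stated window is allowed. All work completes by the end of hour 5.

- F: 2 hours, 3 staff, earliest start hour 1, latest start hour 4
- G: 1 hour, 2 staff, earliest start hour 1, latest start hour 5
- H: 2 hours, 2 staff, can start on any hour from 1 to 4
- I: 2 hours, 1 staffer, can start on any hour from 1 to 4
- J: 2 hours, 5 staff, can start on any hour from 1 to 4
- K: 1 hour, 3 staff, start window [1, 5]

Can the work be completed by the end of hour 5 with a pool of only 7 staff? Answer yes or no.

yes

Schedule F@1, G@1, H@2, I@1, J@4, K@3: h1:6  h2:6  h3:5  h4:5  h5:5 — peak 6 ≤ 7.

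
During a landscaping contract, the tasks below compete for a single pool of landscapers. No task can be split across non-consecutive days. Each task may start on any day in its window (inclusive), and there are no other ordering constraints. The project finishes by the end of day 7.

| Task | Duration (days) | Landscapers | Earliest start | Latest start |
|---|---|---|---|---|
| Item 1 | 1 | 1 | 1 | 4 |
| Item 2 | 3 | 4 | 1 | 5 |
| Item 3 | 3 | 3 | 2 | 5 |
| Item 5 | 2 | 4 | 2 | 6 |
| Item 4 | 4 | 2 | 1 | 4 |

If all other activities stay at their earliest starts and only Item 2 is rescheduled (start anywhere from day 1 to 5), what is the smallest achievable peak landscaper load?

9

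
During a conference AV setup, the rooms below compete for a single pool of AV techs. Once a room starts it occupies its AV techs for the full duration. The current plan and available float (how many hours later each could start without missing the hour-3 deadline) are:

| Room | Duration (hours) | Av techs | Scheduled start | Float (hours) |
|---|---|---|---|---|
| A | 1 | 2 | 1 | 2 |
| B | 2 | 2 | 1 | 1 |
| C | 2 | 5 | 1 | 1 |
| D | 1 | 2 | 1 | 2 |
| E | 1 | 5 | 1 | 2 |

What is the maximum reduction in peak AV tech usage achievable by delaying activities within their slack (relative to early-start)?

7

Early-start peak: h1:16  h2:7  h3:0 ⇒ 16.
Leveled (A@1, B@1, C@1, D@2, E@3): h1:9  h2:9  h3:5 ⇒ 9.
Reduction 16 − 9 = 7.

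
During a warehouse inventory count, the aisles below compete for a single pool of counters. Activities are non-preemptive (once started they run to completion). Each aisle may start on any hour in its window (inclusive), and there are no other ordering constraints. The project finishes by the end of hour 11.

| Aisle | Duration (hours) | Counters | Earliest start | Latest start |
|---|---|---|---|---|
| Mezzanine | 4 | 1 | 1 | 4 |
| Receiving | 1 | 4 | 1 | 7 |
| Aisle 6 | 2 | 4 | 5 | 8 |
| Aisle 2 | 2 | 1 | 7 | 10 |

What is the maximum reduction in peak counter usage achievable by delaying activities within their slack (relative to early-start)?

Early-start peak: h1:5  h2:1  h3:1  h4:1  h5:4  h6:4  h7:1  h8:1  h9:0  h10:0  h11:0 ⇒ 5.
Leveled (Mezzanine@1, Receiving@5, Aisle 6@6, Aisle 2@8): h1:1  h2:1  h3:1  h4:1  h5:4  h6:4  h7:4  h8:1  h9:1  h10:0  h11:0 ⇒ 4.
Reduction 5 − 4 = 1.

1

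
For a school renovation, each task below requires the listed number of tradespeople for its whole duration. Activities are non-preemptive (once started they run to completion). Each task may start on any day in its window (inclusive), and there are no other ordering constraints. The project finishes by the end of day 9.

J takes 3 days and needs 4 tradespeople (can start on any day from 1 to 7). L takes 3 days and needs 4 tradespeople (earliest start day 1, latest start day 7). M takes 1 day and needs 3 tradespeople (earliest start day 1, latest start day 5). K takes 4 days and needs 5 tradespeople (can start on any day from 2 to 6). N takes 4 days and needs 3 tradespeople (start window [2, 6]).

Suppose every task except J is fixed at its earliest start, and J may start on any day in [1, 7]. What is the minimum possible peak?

12

J@1: d1:11  d2:16  d3:16  d4:8  d5:8  d6:0  d7:0  d8:0  d9:0 → peak 16
J@2: d1:7  d2:16  d3:16  d4:12  d5:8  d6:0  d7:0  d8:0  d9:0 → peak 16
J@3: d1:7  d2:12  d3:16  d4:12  d5:12  d6:0  d7:0  d8:0  d9:0 → peak 16
J@4: d1:7  d2:12  d3:12  d4:12  d5:12  d6:4  d7:0  d8:0  d9:0 → peak 12
J@5: d1:7  d2:12  d3:12  d4:8  d5:12  d6:4  d7:4  d8:0  d9:0 → peak 12
J@6: d1:7  d2:12  d3:12  d4:8  d5:8  d6:4  d7:4  d8:4  d9:0 → peak 12
J@7: d1:7  d2:12  d3:12  d4:8  d5:8  d6:0  d7:4  d8:4  d9:4 → peak 12
Best is J@4, peak 12.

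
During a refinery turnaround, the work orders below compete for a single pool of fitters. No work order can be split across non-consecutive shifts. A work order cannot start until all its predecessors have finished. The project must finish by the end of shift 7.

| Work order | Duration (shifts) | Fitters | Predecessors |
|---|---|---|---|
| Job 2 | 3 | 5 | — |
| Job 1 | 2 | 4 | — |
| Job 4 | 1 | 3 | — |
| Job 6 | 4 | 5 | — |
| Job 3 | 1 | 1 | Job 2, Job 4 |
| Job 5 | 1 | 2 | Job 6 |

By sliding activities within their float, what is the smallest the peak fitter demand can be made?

Early-start (Job 2@1, Job 1@1, Job 4@1, Job 6@1, Job 3@4, Job 5@5) gives peak 17: s1:17  s2:14  s3:10  s4:6  s5:2  s6:0  s7:0.
Shift Job 4→4, Job 6→3, Job 3→5, Job 5→7.
Schedule Job 2@1, Job 1@1, Job 4@4, Job 6@3, Job 3@5, Job 5@7: s1:9  s2:9  s3:10  s4:8  s5:6  s6:5  s7:2 — peak 10.

10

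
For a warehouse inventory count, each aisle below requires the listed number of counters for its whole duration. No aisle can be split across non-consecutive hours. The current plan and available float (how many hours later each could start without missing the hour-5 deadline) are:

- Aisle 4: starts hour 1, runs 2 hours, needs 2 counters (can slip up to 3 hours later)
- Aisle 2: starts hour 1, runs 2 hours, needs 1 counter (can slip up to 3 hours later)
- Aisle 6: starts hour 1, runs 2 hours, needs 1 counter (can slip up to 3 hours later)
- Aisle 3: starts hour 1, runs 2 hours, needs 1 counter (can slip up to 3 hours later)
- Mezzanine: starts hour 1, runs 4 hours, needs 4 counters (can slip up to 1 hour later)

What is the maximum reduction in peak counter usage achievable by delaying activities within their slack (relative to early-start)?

2

Early-start peak: h1:9  h2:9  h3:4  h4:4  h5:0 ⇒ 9.
Leveled (Aisle 4@1, Aisle 2@1, Aisle 6@3, Aisle 3@3, Mezzanine@1): h1:7  h2:7  h3:6  h4:6  h5:0 ⇒ 7.
Reduction 9 − 7 = 2.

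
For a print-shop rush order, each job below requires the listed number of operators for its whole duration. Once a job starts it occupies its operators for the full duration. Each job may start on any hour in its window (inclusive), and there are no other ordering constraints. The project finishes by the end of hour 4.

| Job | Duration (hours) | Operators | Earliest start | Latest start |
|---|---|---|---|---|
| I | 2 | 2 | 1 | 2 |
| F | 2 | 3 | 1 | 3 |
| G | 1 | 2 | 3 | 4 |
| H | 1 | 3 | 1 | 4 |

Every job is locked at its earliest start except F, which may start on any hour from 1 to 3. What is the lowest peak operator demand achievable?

5

F@1: h1:8  h2:5  h3:2  h4:0 → peak 8
F@2: h1:5  h2:5  h3:5  h4:0 → peak 5
F@3: h1:5  h2:2  h3:5  h4:3 → peak 5
Best is F@2, peak 5.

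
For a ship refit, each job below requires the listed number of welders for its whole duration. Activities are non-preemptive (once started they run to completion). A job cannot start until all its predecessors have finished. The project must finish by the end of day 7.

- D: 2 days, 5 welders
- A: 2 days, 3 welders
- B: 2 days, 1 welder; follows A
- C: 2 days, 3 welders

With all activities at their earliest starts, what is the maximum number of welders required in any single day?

Early-start schedule: D@1, A@1, B@3, C@1.
Load per day: day 1: 11, day 2: 11, day 3: 1, day 4: 1, day 5: 0, day 6: 0, day 7: 0.
Peak is 11.

11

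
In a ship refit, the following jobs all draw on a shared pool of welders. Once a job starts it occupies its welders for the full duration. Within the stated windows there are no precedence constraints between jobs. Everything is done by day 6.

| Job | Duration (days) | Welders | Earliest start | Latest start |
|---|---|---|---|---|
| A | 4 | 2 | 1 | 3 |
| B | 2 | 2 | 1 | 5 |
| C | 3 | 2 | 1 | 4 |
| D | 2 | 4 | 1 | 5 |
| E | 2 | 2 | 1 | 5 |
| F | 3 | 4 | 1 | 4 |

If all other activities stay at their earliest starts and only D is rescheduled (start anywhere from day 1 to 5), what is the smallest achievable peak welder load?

12

D@1: d1:16  d2:16  d3:8  d4:2  d5:0  d6:0 → peak 16
D@2: d1:12  d2:16  d3:12  d4:2  d5:0  d6:0 → peak 16
D@3: d1:12  d2:12  d3:12  d4:6  d5:0  d6:0 → peak 12
D@4: d1:12  d2:12  d3:8  d4:6  d5:4  d6:0 → peak 12
D@5: d1:12  d2:12  d3:8  d4:2  d5:4  d6:4 → peak 12
Best is D@3, peak 12.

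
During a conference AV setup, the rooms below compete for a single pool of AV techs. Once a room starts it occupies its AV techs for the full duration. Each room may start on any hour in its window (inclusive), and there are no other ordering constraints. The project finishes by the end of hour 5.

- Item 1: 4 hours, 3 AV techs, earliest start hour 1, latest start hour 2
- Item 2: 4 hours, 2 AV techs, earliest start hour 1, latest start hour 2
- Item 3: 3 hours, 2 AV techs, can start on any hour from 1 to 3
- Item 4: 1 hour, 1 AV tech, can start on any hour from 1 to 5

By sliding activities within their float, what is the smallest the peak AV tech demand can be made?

Early-start (Item 1@1, Item 2@1, Item 3@1, Item 4@1) gives peak 8: h1:8  h2:7  h3:7  h4:5  h5:0.
Shift Item 4→4.
Schedule Item 1@1, Item 2@1, Item 3@1, Item 4@4: h1:7  h2:7  h3:7  h4:6  h5:0 — peak 7.

7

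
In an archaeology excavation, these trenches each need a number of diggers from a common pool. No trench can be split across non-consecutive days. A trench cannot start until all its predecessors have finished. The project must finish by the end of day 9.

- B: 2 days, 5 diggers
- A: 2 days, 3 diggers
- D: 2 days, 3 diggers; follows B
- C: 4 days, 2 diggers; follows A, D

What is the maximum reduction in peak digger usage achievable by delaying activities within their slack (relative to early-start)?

2

Early-start peak: d1:8  d2:8  d3:3  d4:3  d5:2  d6:2  d7:2  d8:2  d9:0 ⇒ 8.
Leveled (B@1, A@3, D@3, C@5): d1:5  d2:5  d3:6  d4:6  d5:2  d6:2  d7:2  d8:2  d9:0 ⇒ 6.
Reduction 8 − 6 = 2.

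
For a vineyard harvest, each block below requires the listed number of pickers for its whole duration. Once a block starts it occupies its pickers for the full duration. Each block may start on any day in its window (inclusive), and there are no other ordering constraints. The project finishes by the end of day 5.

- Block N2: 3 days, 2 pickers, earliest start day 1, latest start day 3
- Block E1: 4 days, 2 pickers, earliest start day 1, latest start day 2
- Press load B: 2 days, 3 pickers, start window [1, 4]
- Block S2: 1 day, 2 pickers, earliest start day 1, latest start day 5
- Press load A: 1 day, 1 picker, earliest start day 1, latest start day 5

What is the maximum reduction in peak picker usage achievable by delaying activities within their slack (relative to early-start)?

5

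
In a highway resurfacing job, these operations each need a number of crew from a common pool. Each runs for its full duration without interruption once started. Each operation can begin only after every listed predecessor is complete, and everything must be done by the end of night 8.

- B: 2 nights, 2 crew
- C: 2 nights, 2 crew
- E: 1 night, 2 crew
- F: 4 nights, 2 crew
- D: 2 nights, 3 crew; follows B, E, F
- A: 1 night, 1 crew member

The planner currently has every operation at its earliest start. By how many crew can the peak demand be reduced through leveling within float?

5

Early-start peak: n1:9  n2:6  n3:2  n4:2  n5:3  n6:3  n7:0  n8:0 ⇒ 9.
Leveled (B@1, C@1, E@3, F@3, D@7, A@4): n1:4  n2:4  n3:4  n4:3  n5:2  n6:2  n7:3  n8:3 ⇒ 4.
Reduction 9 − 4 = 5.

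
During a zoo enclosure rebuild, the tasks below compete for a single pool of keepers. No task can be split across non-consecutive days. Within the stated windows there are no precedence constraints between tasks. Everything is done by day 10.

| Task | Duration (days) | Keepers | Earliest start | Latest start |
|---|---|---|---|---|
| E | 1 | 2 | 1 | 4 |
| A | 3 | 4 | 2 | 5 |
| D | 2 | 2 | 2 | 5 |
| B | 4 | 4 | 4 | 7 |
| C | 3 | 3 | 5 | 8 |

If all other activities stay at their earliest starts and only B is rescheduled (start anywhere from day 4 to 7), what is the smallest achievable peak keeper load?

7

B@4: d1:2  d2:6  d3:6  d4:8  d5:7  d6:7  d7:7  d8:0  d9:0  d10:0 → peak 8
B@5: d1:2  d2:6  d3:6  d4:4  d5:7  d6:7  d7:7  d8:4  d9:0  d10:0 → peak 7
B@6: d1:2  d2:6  d3:6  d4:4  d5:3  d6:7  d7:7  d8:4  d9:4  d10:0 → peak 7
B@7: d1:2  d2:6  d3:6  d4:4  d5:3  d6:3  d7:7  d8:4  d9:4  d10:4 → peak 7
Best is B@5, peak 7.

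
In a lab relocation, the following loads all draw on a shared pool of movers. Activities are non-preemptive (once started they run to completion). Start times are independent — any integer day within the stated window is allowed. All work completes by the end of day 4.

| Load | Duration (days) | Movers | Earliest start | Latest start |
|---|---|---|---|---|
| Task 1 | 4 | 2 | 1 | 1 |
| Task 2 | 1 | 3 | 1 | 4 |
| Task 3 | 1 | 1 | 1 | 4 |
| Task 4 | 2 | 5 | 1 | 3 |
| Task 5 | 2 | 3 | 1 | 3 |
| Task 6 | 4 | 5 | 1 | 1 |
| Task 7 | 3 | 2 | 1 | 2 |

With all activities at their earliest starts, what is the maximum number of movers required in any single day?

Early-start schedule: Task 1@1, Task 2@1, Task 3@1, Task 4@1, Task 5@1, Task 6@1, Task 7@1.
Load per day: day 1: 21, day 2: 17, day 3: 9, day 4: 7.
Peak is 21.

21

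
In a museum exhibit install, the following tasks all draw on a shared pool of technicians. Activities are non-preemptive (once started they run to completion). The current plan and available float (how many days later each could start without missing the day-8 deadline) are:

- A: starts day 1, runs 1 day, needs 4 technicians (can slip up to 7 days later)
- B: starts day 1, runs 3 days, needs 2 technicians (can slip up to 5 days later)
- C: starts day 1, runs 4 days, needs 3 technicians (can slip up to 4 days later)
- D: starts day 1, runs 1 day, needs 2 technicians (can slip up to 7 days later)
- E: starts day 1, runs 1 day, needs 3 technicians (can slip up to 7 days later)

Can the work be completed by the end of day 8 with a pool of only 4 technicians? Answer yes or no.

no

The minimum achievable peak is 5; 4 < 5, so no feasible schedule stays within the cap.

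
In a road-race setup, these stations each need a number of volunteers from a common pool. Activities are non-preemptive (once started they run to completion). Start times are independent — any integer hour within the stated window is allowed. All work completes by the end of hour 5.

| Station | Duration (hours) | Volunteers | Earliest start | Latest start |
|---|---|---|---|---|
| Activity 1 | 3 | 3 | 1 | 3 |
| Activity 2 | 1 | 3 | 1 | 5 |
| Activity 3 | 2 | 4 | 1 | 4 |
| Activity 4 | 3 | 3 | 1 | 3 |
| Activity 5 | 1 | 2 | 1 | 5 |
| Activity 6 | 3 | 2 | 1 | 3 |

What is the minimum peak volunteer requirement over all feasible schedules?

Early-start (Activity 1@1, Activity 2@1, Activity 3@1, Activity 4@1, Activity 5@1, Activity 6@1) gives peak 17: h1:17  h2:12  h3:8  h4:0  h5:0.
Shift Activity 3→4, Activity 4→2, Activity 5→5.
Schedule Activity 1@1, Activity 2@1, Activity 3@4, Activity 4@2, Activity 5@5, Activity 6@1: h1:8  h2:8  h3:8  h4:7  h5:6 — peak 8.
Total volunteer-hours = 37 over 5 hours ⇒ peak ≥ ⌈37/5⌉ = 8, so 8 is optimal.

8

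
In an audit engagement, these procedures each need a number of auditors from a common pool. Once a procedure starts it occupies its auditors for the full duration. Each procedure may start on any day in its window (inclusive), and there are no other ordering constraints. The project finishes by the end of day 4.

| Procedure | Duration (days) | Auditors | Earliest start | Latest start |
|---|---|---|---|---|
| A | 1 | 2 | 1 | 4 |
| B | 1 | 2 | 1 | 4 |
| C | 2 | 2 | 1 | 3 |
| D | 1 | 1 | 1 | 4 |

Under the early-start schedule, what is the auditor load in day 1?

7

At early start, day 1 has: A, B, C, D.
Demand: 2 + 2 + 2 + 1 = 7.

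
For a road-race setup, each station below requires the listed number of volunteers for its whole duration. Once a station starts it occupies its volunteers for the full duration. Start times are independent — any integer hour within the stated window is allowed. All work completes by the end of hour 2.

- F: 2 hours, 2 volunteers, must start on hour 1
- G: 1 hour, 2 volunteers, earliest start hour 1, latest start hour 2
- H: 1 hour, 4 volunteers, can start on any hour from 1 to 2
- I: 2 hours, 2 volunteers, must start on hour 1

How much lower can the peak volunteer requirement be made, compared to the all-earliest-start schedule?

2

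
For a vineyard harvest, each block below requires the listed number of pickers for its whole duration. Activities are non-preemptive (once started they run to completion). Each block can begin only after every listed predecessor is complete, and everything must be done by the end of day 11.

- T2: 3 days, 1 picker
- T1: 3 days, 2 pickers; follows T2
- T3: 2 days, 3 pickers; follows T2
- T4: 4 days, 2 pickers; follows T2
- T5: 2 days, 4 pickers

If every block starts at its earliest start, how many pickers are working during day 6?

4

At early start, day 6 has: T1, T4.
Demand: 2 + 2 = 4.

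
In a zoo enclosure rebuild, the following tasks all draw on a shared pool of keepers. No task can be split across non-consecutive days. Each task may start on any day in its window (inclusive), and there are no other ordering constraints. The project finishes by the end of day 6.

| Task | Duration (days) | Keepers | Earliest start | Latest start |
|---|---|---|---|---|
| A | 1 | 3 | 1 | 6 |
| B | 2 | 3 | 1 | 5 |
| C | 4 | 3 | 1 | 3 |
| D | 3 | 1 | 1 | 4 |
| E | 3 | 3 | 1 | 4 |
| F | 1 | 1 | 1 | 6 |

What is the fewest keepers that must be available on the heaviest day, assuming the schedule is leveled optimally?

7

Early-start (A@1, B@1, C@1, D@1, E@1, F@1) gives peak 14: d1:14  d2:10  d3:7  d4:3  d5:0  d6:0.
Shift C→2, E→3, F→4.
Schedule A@1, B@1, C@2, D@1, E@3, F@4: d1:7  d2:7  d3:7  d4:7  d5:6  d6:0 — peak 7.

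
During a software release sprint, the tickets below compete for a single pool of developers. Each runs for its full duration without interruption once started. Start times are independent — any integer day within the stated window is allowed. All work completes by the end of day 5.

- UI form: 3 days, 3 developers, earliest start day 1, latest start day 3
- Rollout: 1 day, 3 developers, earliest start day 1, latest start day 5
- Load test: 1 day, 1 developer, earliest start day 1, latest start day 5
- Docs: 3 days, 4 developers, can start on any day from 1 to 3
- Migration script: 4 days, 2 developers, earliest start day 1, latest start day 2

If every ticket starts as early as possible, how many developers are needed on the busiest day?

Early-start schedule: UI form@1, Rollout@1, Load test@1, Docs@1, Migration script@1.
Load per day: day 1: 13, day 2: 9, day 3: 9, day 4: 2, day 5: 0.
Peak is 13.

13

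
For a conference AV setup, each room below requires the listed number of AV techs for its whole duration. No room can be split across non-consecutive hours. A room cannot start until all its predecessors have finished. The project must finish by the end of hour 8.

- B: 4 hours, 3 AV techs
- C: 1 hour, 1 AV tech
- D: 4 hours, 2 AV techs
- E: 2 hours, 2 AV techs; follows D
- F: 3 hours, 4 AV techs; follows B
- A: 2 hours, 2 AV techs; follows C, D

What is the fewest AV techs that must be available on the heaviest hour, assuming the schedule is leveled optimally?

Early-start (B@1, C@1, D@1, E@5, F@5, A@5) gives peak 8: h1:6  h2:5  h3:5  h4:5  h5:8  h6:8  h7:4  h8:0.
Shift A→7.
Schedule B@1, C@1, D@1, E@5, F@5, A@7: h1:6  h2:5  h3:5  h4:5  h5:6  h6:6  h7:6  h8:2 — peak 6.
Total AV tech-hours = 41 over 8 hours ⇒ peak ≥ ⌈41/8⌉ = 6, so 6 is optimal.

6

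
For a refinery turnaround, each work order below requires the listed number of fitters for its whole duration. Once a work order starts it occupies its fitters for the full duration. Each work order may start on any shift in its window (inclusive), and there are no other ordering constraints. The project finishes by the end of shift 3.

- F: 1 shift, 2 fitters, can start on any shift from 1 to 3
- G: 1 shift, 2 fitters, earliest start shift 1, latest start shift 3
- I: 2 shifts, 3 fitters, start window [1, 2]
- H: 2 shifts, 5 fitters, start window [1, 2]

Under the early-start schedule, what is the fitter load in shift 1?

At early start, shift 1 has: F, G, I, H.
Demand: 2 + 2 + 3 + 5 = 12.

12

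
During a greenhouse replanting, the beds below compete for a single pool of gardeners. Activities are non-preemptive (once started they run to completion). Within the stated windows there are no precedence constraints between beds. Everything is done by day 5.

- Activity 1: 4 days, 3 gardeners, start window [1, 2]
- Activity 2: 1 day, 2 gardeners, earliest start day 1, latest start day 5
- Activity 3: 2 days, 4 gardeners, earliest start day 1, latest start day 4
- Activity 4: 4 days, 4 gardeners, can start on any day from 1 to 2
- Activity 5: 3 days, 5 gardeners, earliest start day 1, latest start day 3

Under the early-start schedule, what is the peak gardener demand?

Early-start schedule: Activity 1@1, Activity 2@1, Activity 3@1, Activity 4@1, Activity 5@1.
Load per day: day 1: 18, day 2: 16, day 3: 12, day 4: 7, day 5: 0.
Peak is 18.

18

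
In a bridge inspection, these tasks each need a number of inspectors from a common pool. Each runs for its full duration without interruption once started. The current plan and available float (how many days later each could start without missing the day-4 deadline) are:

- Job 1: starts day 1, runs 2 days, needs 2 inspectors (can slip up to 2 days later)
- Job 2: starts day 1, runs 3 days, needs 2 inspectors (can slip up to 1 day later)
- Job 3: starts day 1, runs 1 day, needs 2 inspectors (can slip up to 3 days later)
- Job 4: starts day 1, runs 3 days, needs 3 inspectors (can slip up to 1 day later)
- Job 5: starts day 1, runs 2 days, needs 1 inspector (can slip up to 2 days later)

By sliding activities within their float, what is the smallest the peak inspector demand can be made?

7

Early-start (Job 1@1, Job 2@1, Job 3@1, Job 4@1, Job 5@1) gives peak 10: d1:10  d2:8  d3:5  d4:0.
Shift Job 4→2, Job 5→3.
Schedule Job 1@1, Job 2@1, Job 3@1, Job 4@2, Job 5@3: d1:6  d2:7  d3:6  d4:4 — peak 7.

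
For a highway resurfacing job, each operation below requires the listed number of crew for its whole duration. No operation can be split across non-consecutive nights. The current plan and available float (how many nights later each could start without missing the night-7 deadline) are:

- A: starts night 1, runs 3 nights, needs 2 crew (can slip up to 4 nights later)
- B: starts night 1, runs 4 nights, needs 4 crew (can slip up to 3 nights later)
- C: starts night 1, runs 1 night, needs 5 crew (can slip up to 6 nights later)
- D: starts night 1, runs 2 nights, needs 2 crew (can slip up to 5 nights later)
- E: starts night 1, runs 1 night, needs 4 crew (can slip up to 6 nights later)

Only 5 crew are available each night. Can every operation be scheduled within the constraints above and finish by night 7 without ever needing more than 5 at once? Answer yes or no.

no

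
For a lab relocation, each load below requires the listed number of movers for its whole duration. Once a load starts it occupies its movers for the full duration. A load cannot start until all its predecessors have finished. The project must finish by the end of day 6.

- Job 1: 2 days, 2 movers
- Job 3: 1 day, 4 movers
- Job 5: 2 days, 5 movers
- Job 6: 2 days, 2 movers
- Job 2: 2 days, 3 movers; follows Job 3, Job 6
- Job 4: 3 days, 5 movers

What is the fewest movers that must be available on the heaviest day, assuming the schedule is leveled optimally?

Early-start (Job 1@1, Job 3@1, Job 5@1, Job 6@1, Job 2@3, Job 4@1) gives peak 18: d1:18  d2:14  d3:8  d4:3  d5:0  d6:0.
Shift Job 5→2, Job 6→3, Job 2→5, Job 4→4.
Schedule Job 1@1, Job 3@1, Job 5@2, Job 6@3, Job 2@5, Job 4@4: d1:6  d2:7  d3:7  d4:7  d5:8  d6:8 — peak 8.
Total mover-days = 43 over 6 days ⇒ peak ≥ ⌈43/6⌉ = 8, so 8 is optimal.

8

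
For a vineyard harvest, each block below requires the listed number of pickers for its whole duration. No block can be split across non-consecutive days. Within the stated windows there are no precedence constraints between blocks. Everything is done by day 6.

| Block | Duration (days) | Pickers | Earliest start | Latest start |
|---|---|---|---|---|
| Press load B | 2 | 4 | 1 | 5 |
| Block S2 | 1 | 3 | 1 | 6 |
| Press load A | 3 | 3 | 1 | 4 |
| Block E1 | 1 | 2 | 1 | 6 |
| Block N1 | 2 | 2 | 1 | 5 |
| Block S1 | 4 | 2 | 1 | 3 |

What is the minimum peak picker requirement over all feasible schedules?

7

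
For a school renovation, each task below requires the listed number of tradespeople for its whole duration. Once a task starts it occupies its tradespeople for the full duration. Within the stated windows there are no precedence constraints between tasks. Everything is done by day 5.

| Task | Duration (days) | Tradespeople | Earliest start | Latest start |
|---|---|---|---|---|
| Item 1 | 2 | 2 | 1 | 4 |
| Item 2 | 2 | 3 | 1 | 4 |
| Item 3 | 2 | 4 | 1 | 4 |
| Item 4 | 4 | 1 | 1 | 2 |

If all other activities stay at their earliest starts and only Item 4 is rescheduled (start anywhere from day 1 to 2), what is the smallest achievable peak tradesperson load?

10

Item 4@1: d1:10  d2:10  d3:1  d4:1  d5:0 → peak 10
Item 4@2: d1:9  d2:10  d3:1  d4:1  d5:1 → peak 10
Best is Item 4@1, peak 10.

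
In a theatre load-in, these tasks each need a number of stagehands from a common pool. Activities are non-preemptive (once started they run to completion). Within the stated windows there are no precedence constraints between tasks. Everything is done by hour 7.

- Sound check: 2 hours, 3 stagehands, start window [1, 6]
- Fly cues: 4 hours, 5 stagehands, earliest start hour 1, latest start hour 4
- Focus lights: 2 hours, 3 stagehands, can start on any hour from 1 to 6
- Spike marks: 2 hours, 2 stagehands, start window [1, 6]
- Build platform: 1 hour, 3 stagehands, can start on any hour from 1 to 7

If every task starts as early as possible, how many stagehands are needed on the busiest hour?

Early-start schedule: Sound check@1, Fly cues@1, Focus lights@1, Spike marks@1, Build platform@1.
Load per hour: hour 1: 16, hour 2: 13, hour 3: 5, hour 4: 5, hour 5: 0, hour 6: 0, hour 7: 0.
Peak is 16.

16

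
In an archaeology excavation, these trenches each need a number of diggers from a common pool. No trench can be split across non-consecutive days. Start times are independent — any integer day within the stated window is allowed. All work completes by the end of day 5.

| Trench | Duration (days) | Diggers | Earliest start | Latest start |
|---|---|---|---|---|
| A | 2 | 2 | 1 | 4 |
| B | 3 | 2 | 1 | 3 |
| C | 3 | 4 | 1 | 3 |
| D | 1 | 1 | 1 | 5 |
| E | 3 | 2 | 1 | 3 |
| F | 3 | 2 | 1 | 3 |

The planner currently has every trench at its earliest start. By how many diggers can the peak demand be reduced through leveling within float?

Early-start peak: d1:13  d2:12  d3:10  d4:0  d5:0 ⇒ 13.
Leveled (A@1, B@1, C@1, D@1, E@2, F@3): d1:9  d2:10  d3:10  d4:4  d5:2 ⇒ 10.
Reduction 13 − 10 = 3.

3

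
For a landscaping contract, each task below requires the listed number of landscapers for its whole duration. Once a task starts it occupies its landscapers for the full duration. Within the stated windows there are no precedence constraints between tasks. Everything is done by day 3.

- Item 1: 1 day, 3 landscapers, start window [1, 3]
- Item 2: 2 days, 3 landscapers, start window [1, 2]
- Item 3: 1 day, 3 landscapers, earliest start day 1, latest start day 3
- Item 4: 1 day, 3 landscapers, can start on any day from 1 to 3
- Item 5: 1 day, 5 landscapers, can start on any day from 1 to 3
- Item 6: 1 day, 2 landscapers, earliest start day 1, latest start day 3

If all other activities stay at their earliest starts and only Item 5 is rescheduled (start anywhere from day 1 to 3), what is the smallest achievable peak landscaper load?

14

Item 5@1: d1:19  d2:3  d3:0 → peak 19
Item 5@2: d1:14  d2:8  d3:0 → peak 14
Item 5@3: d1:14  d2:3  d3:5 → peak 14
Best is Item 5@2, peak 14.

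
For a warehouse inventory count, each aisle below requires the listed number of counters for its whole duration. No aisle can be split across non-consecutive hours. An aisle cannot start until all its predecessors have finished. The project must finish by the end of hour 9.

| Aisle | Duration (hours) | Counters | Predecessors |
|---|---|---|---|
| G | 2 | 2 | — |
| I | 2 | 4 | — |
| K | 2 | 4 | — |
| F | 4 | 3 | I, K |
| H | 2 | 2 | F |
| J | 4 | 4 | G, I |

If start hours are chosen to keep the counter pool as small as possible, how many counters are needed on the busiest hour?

Early-start (G@1, I@1, K@1, F@3, H@7, J@3) gives peak 10: h1:10  h2:10  h3:7  h4:7  h5:7  h6:7  h7:2  h8:2  h9:0.
Shift G→3, J→5.
Schedule G@3, I@1, K@1, F@3, H@7, J@5: h1:8  h2:8  h3:5  h4:5  h5:7  h6:7  h7:6  h8:6  h9:0 — peak 8.

8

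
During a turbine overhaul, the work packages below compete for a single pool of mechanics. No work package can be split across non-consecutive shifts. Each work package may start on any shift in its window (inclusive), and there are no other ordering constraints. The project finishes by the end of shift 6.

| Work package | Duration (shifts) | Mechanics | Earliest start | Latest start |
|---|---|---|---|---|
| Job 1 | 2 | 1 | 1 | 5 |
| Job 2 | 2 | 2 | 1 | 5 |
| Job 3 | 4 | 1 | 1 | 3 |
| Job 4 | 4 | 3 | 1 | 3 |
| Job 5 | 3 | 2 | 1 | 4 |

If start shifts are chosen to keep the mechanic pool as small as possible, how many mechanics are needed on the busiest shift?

6

Early-start (Job 1@1, Job 2@1, Job 3@1, Job 4@1, Job 5@1) gives peak 9: s1:9  s2:9  s3:6  s4:4  s5:0  s6:0.
Shift Job 4→3.
Schedule Job 1@1, Job 2@1, Job 3@1, Job 4@3, Job 5@1: s1:6  s2:6  s3:6  s4:4  s5:3  s6:3 — peak 6.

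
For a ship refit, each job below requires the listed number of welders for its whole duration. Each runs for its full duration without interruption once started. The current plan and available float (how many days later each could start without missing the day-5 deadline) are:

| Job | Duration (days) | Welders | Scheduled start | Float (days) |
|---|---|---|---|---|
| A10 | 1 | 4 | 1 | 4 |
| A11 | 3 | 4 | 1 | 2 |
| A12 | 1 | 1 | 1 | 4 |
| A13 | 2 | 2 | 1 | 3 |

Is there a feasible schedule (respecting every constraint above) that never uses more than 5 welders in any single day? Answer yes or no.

The minimum achievable peak is 6; 5 < 6, so no feasible schedule stays within the cap.

no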